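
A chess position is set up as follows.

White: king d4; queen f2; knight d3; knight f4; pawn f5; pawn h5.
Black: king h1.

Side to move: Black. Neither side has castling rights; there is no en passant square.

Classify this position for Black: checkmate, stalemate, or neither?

stalemate

Black to move; black king on h1.
In check: no.
King squares — g1: attacked by Qf2; g2: attacked by Qf2; h2: attacked by Qf2.
Legal moves for Black: none.
Not in check and no legal moves → stalemate.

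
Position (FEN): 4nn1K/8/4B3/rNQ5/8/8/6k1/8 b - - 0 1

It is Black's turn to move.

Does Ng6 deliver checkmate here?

After Ng6: white king on h8; in check: yes, from the black knight on g6.
White has 2 legal replies: Kg8, Kh7.
In check but a legal move exists → not checkmate.

no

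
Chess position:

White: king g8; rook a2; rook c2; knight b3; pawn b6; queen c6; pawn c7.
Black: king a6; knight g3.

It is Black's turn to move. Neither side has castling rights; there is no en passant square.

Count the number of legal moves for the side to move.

0

Black to move; king on a6.
In check: yes, from the white rook on a2.
Legal moves: none.
Count: 0.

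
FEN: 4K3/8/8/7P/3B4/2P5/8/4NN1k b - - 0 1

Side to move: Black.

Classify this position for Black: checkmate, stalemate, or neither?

stalemate

Black to move; black king on h1.
In check: no.
King squares — g1: attacked by Bd4; g2: attacked by Ne1; h2: attacked by Nf1.
Legal moves for Black: none.
Not in check and no legal moves → stalemate.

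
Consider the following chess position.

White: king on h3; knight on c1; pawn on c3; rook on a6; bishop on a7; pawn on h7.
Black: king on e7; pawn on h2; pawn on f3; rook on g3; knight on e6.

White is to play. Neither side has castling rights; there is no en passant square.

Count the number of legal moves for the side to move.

White to move; king on h3.
In check: yes, from the black rook on g3.
Legal moves: Kh4, Kxg3, Kxh2.
Count: 3.

3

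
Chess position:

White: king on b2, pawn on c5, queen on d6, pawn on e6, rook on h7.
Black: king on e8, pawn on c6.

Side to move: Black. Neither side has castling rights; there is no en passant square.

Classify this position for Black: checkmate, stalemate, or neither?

stalemate

Black to move; black king on e8.
In check: no.
King squares — d7: attacked by Qd6; e7: attacked by Qd6; f7: attacked by Pe6; d8: attacked by Qd6; f8: attacked by Qd6.
Legal moves for Black: none.
Not in check and no legal moves → stalemate.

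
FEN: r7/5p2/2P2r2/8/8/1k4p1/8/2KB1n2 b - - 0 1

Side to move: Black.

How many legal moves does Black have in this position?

Black to move; king on b3.
In check: yes, from the white bishop on d1.
Legal moves: Kc4, Kb4, Kc3, Ka3, Ka2.
Count: 5.

5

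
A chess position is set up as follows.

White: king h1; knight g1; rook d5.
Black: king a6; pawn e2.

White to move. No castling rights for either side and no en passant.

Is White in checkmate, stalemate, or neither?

neither

White to move; white king on h1.
In check: no.
Legal moves for White include: Rd8, Rd7, Rd6+, Rh5, Rg5, Rf5, Re5, Rc5, Rb5, Ra5+, Rd4, Rd3, Rd2, Rd1, Kh2, Kg2, Nh3, Nf3, ... (list truncated; more exist).
White has legal moves and is not in check → neither.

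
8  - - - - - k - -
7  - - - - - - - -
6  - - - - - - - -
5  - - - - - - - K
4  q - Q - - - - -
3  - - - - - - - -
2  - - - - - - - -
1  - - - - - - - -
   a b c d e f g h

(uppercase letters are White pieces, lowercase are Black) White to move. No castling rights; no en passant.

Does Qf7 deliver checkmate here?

After Qf7: black king on f8; in check: yes, from the white queen on f7.
Black has 1 legal reply: Kxf7.
In check but a legal move exists → not checkmate.

no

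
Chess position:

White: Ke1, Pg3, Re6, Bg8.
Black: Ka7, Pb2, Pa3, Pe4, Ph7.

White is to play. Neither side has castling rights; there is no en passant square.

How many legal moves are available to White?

White to move; king on e1.
In check: no.
Legal moves: Bxh7, Bf7, Re8, Re7+, Rh6, Rg6, Rf6, Rd6, Rc6, Rb6, Ra6+, Re5, Rxe4, Kf2, Ke2, Kd2, Kf1, Kd1, g4.
Count: 19.

19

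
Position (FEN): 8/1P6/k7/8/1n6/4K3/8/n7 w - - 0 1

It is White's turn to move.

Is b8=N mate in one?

After b8=N: black king on a6; in check: yes, from the white knight on b8.
Black has 5 legal replies: Kb7, Ka7, Kb6, Kb5, Ka5.
In check but a legal move exists → not checkmate.

no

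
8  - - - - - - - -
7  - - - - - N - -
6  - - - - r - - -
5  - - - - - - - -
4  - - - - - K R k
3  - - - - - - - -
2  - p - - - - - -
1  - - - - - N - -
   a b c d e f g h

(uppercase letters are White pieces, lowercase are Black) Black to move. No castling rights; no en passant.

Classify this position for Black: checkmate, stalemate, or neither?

neither

Black to move; black king on h4.
In check: yes, from the white rook on g4.
King squares — g3: attacked by Nf1; h3: available; g4: attacked by Kf4; g5: attacked by Kf4; h5: available.
Legal moves for Black: Kh5, Kh3.
Black is in check but has 2 legal moves → neither.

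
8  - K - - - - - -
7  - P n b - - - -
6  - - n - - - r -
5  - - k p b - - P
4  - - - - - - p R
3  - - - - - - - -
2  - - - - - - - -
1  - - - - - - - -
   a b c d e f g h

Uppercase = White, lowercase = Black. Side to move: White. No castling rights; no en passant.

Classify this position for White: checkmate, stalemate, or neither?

checkmate

White to move; white king on b8.
In check: yes, from the black knight on c6.
King squares — a7: attacked by Nc6; b7: own pawn; c7: attacked by Be5; a8: attacked by Nc7; c8: attacked by Bd7.
Legal moves for White: none.
In check with no legal moves → checkmate.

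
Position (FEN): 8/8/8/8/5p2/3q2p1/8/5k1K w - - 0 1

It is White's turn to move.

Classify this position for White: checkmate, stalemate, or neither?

White to move; white king on h1.
In check: no.
King squares — g1: attacked by Kf1; g2: attacked by Kf1; h2: attacked by Pg3.
Legal moves for White: none.
Not in check and no legal moves → stalemate.

stalemate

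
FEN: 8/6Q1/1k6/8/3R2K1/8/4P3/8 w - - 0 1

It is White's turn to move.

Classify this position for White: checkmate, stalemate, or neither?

White to move; white king on g4.
In check: no.
Legal moves for White include: Qh8, Qg8, Qf8, Qh7, Qf7, Qe7, Qd7, Qc7+, Qb7+, Qa7+, Qh6+, Qg6+, Qf6+, Qg5, Qe5, Kh5, Kg5, Kf5, ... (list truncated; more exist).
White has legal moves and is not in check → neither.

neither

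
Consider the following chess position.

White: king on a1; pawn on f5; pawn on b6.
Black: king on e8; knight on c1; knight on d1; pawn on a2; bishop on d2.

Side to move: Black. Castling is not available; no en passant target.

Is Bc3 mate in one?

After Bc3: white king on a1; in check: yes, from the black bishop on c3.
King squares — b1: attacked by Pa2; a2: attacked by Nc1; b2: attacked by Nd1.
White has no legal moves → checkmate.

yes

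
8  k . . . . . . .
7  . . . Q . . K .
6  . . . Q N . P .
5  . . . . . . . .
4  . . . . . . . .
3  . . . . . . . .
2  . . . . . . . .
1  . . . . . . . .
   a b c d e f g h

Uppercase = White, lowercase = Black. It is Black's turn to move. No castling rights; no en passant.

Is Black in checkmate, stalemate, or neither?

Black to move; black king on a8.
In check: no.
King squares — a7: attacked by Qd7; b7: attacked by Qd7; b8: attacked by Qd6.
Legal moves for Black: none.
Not in check and no legal moves → stalemate.

stalemate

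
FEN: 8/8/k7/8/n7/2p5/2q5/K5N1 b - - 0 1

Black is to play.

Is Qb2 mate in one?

After Qb2: white king on a1; in check: yes, from the black queen on b2.
King squares — b1: attacked by Qb2; a2: attacked by Qb2; b2: attacked by Pc3.
White has no legal moves → checkmate.

yes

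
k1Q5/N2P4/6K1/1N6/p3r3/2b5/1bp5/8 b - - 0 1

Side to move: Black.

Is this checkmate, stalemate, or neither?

Black to move; black king on a8.
In check: yes, from the white queen on c8.
King squares — a7: attacked by Nb5; b7: attacked by Qc8; b8: attacked by Qc8.
Legal moves for Black: none.
In check with no legal moves → checkmate.

checkmate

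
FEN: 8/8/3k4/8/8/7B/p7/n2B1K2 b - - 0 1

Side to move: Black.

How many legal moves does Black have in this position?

Black to move; king on d6.
In check: no.
Legal moves: Ke7, Kc7, Kc6, Ke5, Kd5, Kc5, Nb3, Nc2.
Count: 8.

8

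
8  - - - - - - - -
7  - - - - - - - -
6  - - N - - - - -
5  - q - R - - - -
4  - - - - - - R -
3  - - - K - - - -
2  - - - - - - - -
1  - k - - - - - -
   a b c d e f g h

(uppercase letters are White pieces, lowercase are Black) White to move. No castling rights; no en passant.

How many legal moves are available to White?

7

White to move; king on d3.
In check: yes, from the black queen on b5.
Legal moves: Ke4, Kd4, Ke3, Kc3, Kd2, Rxb5+, Rc4.
Count: 7.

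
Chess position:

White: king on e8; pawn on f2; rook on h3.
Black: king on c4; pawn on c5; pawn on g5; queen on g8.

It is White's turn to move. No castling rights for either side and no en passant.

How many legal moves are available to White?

2

White to move; king on e8.
In check: yes, from the black queen on g8.
Legal moves: Ke7, Kd7.
Count: 2.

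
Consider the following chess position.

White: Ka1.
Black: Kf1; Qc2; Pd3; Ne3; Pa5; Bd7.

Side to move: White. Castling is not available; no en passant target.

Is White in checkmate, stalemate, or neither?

White to move; white king on a1.
In check: no.
King squares — b1: attacked by Qc2; a2: attacked by Qc2; b2: attacked by Qc2.
Legal moves for White: none.
Not in check and no legal moves → stalemate.

stalemate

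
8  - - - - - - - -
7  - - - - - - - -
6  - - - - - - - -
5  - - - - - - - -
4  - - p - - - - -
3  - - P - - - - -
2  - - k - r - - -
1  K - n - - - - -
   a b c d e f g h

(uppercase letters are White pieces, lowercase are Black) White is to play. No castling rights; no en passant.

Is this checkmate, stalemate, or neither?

stalemate

White to move; white king on a1.
In check: no.
King squares — b1: attacked by Kc2; a2: attacked by Nc1; b2: attacked by Kc2.
Legal moves for White: none.
Not in check and no legal moves → stalemate.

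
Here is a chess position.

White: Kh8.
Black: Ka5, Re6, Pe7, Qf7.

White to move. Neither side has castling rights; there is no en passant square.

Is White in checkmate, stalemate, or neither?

stalemate

White to move; white king on h8.
In check: no.
King squares — g7: attacked by Qf7; h7: attacked by Qf7; g8: attacked by Qf7.
Legal moves for White: none.
Not in check and no legal moves → stalemate.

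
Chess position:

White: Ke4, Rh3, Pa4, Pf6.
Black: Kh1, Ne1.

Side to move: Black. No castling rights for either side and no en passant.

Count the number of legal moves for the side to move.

2

Black to move; king on h1.
In check: yes, from the white rook on h3.
Legal moves: Kg2, Kg1.
Count: 2.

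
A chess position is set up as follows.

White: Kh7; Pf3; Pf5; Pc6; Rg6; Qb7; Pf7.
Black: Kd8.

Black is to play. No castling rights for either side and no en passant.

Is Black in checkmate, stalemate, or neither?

Black to move; black king on d8.
In check: no.
King squares — c7: attacked by Qb7; d7: attacked by Pc6; e7: attacked by Qb7; c8: attacked by Qb7; e8: attacked by Pf7.
Legal moves for Black: none.
Not in check and no legal moves → stalemate.

stalemate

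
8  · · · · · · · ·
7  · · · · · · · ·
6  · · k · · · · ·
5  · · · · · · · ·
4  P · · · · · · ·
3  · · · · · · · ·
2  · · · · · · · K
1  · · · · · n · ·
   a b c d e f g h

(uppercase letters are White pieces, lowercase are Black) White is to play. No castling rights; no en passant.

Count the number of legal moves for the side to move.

4

White to move; king on h2.
In check: yes, from the black knight on f1.
Legal moves: Kh3, Kg2, Kh1, Kg1.
Count: 4.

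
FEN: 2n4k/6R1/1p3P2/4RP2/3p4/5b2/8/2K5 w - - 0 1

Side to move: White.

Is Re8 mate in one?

yes

After Re8: black king on h8; in check: yes, from the white rook on e8.
King squares — g7: attacked by Pf6; h7: attacked by Rg7; g8: attacked by Rg7.
Black has no legal moves → checkmate.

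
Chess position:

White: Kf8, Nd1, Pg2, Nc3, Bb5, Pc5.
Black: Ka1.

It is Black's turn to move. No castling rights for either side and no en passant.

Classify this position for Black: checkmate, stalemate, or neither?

stalemate

Black to move; black king on a1.
In check: no.
King squares — b1: attacked by Nc3; a2: attacked by Nc3; b2: attacked by Nd1.
Legal moves for Black: none.
Not in check and no legal moves → stalemate.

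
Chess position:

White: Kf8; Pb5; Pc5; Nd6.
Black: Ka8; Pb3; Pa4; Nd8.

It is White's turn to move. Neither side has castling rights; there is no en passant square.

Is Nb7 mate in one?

After Nb7: black king on a8; in check: no.
Black is not in check, so this cannot be checkmate.

no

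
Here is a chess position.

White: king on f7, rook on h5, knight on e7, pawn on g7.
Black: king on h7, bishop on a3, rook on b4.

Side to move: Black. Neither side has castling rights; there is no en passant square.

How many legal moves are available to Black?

Black to move; king on h7.
In check: yes, from the white rook on h5.
Legal moves: none.
Count: 0.

0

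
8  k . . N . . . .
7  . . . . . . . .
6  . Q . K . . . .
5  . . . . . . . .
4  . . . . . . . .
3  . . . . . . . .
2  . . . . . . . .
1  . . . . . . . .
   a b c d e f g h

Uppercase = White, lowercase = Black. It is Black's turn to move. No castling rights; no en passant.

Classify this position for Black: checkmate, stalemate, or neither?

Black to move; black king on a8.
In check: no.
King squares — a7: attacked by Qb6; b7: attacked by Qb6; b8: attacked by Qb6.
Legal moves for Black: none.
Not in check and no legal moves → stalemate.

stalemate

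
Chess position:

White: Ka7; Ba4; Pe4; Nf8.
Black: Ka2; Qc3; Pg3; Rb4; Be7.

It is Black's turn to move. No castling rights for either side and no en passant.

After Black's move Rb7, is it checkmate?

After Rb7: white king on a7; in check: yes, from the black rook on b7.
White has 3 legal replies: Ka8, Kxb7, Ka6.
In check but a legal move exists → not checkmate.

no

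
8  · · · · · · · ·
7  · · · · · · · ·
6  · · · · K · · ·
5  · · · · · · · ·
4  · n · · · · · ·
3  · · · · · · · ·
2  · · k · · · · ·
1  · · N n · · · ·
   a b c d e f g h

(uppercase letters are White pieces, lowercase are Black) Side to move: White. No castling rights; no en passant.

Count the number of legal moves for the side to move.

White to move; king on e6.
In check: no.
Legal moves: Kf7, Ke7, Kd7, Kf6, Kd6, Kf5, Ke5, Nd3, Nb3, Ne2, Na2.
Count: 11.

11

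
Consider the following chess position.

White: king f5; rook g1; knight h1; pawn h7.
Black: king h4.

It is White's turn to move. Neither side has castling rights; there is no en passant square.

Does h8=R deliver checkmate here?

yes

After h8=R: black king on h4; in check: yes, from the white rook on h8.
King squares — g3: attacked by Rg1; h3: attacked by Rh8; g4: attacked by Rg1; g5: attacked by Rg1; h5: attacked by Rh8.
Black has no legal moves → checkmate.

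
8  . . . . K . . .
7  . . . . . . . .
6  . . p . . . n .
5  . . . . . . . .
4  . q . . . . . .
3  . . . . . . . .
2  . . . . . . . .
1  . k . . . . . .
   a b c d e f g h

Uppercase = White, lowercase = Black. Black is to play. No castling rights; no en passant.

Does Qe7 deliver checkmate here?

yes

After Qe7: white king on e8; in check: yes, from the black queen on e7.
King squares — d7: attacked by Qe7; e7: attacked by Ng6; f7: attacked by Qe7; d8: attacked by Qe7; f8: attacked by Ng6.
White has no legal moves → checkmate.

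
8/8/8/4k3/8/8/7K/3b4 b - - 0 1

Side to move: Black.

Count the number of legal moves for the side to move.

Black to move; king on e5.
In check: no.
Legal moves: Kf6, Ke6, Kd6, Kf5, Kd5, Kf4, Ke4, Kd4, Bh5, Bg4, Ba4, Bf3, Bb3, Be2, Bc2.
Count: 15.

15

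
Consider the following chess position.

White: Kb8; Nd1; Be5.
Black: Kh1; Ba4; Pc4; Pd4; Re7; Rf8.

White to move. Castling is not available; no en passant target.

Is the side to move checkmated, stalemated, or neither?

White to move; white king on b8.
In check: yes, from the black rook on f8.
King squares — a7: attacked by Re7; b7: attacked by Re7; c7: attacked by Re7; a8: attacked by Rf8; c8: attacked by Rf8.
Legal moves for White: none.
In check with no legal moves → checkmate.

checkmate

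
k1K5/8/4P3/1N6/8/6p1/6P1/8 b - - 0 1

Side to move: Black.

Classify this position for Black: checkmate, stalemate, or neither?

Black to move; black king on a8.
In check: no.
King squares — a7: attacked by Nb5; b7: attacked by Kc8; b8: attacked by Kc8.
Legal moves for Black: none.
Not in check and no legal moves → stalemate.

stalemate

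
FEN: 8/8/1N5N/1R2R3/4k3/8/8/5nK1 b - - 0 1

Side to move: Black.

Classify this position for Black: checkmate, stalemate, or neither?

Black to move; black king on e4.
In check: yes, from the white rook on e5.
Legal moves for Black: Kf4, Kd4, Kf3, Kd3.
Black is in check but has 4 legal moves → neither.

neither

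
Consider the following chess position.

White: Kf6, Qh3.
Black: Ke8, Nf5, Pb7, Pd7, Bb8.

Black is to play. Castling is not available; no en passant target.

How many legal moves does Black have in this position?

21

Black to move; king on e8.
In check: no.
Legal moves: Kf8, Kd8, Bc7, Ba7, Bd6, Be5+, Bf4, Bg3, Bh2, Ng7, Ne7, Nh6, Nd6, Nh4, Nd4, Ng3, Ne3, d6, b6, d5, b5.
Count: 21.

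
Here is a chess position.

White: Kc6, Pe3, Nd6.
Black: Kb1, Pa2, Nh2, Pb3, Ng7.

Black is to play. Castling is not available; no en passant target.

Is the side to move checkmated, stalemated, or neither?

Black to move; black king on b1.
In check: no.
Legal moves for Black: Ne8, Ne6, Nh5, Nf5, Ng4, Nf3, Nf1, Kc2, Kb2, Kc1, Ka1, b2, a1=Q, a1=R, a1=B, a1=N.
Black has 16 legal moves and is not in check → neither.

neither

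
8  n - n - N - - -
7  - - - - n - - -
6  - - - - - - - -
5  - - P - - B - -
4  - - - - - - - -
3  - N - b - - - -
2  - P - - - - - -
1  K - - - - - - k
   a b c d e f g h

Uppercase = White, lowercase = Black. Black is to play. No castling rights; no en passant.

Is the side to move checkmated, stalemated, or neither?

neither

Black to move; black king on h1.
In check: no.
Legal moves for Black include: Na7, Nd6, Ncb6, Nc7, Nab6, Ng8, Ng6, Nc6, Nxf5, Nd5, Ba6, Bxf5, Bb5, Be4, Bc4, Be2, Bc2, Bf1, ... (list truncated; more exist).
Black has legal moves and is not in check → neither.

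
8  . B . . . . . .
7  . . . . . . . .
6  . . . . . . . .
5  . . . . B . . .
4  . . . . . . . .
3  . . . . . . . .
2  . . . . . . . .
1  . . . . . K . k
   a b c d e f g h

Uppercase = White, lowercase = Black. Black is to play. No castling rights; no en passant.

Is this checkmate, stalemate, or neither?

Black to move; black king on h1.
In check: no.
King squares — g1: attacked by Kf1; g2: attacked by Kf1; h2: attacked by Be5.
Legal moves for Black: none.
Not in check and no legal moves → stalemate.

stalemate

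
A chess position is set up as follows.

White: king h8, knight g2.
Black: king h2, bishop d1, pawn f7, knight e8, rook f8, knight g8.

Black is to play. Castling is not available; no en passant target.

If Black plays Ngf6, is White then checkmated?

yes

After Ngf6: white king on h8; in check: yes, from the black rook on f8.
King squares — g7: attacked by Ne8; h7: attacked by Nf6; g8: attacked by Nf6.
White has no legal moves → checkmate.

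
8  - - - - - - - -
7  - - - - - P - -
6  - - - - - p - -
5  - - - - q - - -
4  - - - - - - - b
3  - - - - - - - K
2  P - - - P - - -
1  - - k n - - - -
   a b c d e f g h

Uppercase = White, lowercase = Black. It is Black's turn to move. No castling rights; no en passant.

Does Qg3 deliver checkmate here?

yes

After Qg3: white king on h3; in check: yes, from the black queen on g3.
King squares — g2: attacked by Qg3; h2: attacked by Qg3; g3: attacked by Bh4; g4: attacked by Qg3; h4: attacked by Qg3.
White has no legal moves → checkmate.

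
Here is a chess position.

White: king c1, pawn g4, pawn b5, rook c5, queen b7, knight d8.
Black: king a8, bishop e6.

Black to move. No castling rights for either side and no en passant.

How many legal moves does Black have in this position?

0

Black to move; king on a8.
In check: yes, from the white queen on b7.
Legal moves: none.
Count: 0.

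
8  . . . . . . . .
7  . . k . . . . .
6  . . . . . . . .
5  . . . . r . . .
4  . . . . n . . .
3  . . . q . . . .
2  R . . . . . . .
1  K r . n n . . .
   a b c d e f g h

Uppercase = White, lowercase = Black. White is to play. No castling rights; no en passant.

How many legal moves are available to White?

0

White to move; king on a1.
In check: yes, from the black rook on b1.
Legal moves: none.
Count: 0.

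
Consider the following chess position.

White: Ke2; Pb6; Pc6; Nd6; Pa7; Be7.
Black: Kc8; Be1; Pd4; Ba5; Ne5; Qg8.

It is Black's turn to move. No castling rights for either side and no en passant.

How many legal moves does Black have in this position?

Black to move; king on c8.
In check: yes, from the white knight on d6.
Legal moves: none.
Count: 0.

0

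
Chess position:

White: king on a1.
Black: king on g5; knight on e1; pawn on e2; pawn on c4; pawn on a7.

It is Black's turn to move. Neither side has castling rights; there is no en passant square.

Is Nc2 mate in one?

no

After Nc2: white king on a1; in check: yes, from the black knight on c2.
White has 3 legal replies: Kb2, Ka2, Kb1.
In check but a legal move exists → not checkmate.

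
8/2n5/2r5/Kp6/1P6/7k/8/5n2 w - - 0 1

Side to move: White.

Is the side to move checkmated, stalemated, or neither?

stalemate

White to move; white king on a5.
In check: no.
King squares — a4: attacked by Pb5; b4: own pawn; b5: attacked by Nc7; a6: attacked by Rc6; b6: attacked by Rc6.
Legal moves for White: none.
Not in check and no legal moves → stalemate.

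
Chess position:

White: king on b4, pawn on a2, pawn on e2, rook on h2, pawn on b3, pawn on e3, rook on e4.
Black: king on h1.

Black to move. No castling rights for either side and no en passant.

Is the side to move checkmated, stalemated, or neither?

Black to move; black king on h1.
In check: yes, from the white rook on h2.
King squares — g1: available; g2: attacked by Rh2; h2: available.
Legal moves for Black: Kxh2, Kg1.
Black is in check but has 2 legal moves → neither.

neither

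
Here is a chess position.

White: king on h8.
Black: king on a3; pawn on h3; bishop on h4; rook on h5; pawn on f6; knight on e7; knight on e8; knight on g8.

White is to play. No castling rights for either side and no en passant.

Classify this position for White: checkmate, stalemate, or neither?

checkmate

White to move; white king on h8.
In check: yes, from the black rook on h5.
King squares — g7: attacked by Ne8; h7: attacked by Rh5; g8: attacked by Ne7.
Legal moves for White: none.
In check with no legal moves → checkmate.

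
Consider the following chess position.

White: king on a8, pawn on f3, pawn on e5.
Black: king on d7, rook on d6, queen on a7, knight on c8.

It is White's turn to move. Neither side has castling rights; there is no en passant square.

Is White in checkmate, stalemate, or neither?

White to move; white king on a8.
In check: yes, from the black queen on a7.
King squares — a7: attacked by Nc8; b7: attacked by Qa7; b8: attacked by Qa7.
Legal moves for White: none.
In check with no legal moves → checkmate.

checkmate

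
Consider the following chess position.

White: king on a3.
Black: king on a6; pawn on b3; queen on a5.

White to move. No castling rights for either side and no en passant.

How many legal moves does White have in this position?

2

White to move; king on a3.
In check: yes, from the black queen on a5.
Legal moves: Kxb3, Kb2.
Count: 2.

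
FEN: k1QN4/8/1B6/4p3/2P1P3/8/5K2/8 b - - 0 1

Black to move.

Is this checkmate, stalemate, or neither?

checkmate

Black to move; black king on a8.
In check: yes, from the white queen on c8.
King squares — a7: attacked by Bb6; b7: attacked by Qc8; b8: attacked by Qc8.
Legal moves for Black: none.
In check with no legal moves → checkmate.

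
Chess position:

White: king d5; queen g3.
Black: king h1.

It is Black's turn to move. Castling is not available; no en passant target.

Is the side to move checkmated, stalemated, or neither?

Black to move; black king on h1.
In check: no.
King squares — g1: attacked by Qg3; g2: attacked by Qg3; h2: attacked by Qg3.
Legal moves for Black: none.
Not in check and no legal moves → stalemate.

stalemate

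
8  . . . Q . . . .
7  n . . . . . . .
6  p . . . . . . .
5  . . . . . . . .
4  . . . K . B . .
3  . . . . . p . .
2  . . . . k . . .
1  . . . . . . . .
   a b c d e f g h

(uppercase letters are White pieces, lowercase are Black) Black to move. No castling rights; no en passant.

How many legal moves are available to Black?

Black to move; king on e2.
In check: no.
Legal moves: Nc8, Nc6+, Nb5+, Kf2, Kf1, Ke1, Kd1, a5, f2.
Count: 9.

9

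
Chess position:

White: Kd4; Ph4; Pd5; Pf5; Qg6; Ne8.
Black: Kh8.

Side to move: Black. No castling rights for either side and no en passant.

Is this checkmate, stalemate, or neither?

Black to move; black king on h8.
In check: no.
King squares — g7: attacked by Qg6; h7: attacked by Qg6; g8: attacked by Qg6.
Legal moves for Black: none.
Not in check and no legal moves → stalemate.

stalemate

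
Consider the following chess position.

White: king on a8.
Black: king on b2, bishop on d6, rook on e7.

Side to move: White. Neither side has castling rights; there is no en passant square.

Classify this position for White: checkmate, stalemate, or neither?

White to move; white king on a8.
In check: no.
King squares — a7: attacked by Re7; b7: attacked by Re7; b8: attacked by Bd6.
Legal moves for White: none.
Not in check and no legal moves → stalemate.

stalemate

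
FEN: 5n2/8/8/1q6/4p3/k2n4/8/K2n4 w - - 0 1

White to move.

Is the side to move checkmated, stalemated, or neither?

White to move; white king on a1.
In check: no.
King squares — b1: attacked by Qb5; a2: attacked by Ka3; b2: attacked by Nd1.
Legal moves for White: none.
Not in check and no legal moves → stalemate.

stalemate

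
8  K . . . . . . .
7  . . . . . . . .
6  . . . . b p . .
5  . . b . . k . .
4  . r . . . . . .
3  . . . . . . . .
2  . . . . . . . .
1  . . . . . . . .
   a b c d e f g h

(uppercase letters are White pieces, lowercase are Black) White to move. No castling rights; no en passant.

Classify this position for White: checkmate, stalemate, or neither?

White to move; white king on a8.
In check: no.
King squares — a7: attacked by Bc5; b7: attacked by Rb4; b8: attacked by Rb4.
Legal moves for White: none.
Not in check and no legal moves → stalemate.

stalemate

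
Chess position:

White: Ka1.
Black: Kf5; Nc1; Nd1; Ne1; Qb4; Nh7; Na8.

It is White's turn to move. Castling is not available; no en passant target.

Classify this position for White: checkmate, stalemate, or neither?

stalemate

White to move; white king on a1.
In check: no.
King squares — b1: attacked by Qb4; a2: attacked by Nc1; b2: attacked by Nd1.
Legal moves for White: none.
Not in check and no legal moves → stalemate.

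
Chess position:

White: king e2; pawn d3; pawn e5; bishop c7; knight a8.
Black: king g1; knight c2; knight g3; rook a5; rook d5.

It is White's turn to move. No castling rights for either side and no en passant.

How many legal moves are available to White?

White to move; king on e2.
In check: yes, from the black knight on g3.
Legal moves: Kf3, Kd2, Kd1.
Count: 3.

3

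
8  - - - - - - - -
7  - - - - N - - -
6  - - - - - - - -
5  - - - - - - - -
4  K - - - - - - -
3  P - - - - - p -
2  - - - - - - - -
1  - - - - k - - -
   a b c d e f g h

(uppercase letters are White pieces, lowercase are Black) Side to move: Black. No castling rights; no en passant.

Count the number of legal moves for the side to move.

Black to move; king on e1.
In check: no.
Legal moves: Kf2, Ke2, Kd2, Kf1, Kd1, g2.
Count: 6.

6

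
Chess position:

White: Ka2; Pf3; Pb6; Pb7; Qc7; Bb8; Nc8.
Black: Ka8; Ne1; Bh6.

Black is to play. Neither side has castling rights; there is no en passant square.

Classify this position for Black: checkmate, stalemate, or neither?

Black to move; black king on a8.
In check: yes, from the white pawn on b7.
King squares — a7: attacked by Pb6; b7: attacked by Qc7; b8: attacked by Qc7.
Legal moves for Black: none.
In check with no legal moves → checkmate.

checkmate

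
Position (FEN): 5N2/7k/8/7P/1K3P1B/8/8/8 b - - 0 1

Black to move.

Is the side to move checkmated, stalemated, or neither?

neither

Black to move; black king on h7.
In check: yes, from the white knight on f8.
Legal moves for Black: Kh8, Kg8, Kg7, Kh6.
Black is in check but has 4 legal moves → neither.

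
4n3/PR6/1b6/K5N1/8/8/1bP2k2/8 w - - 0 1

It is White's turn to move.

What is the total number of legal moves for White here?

White to move; king on a5.
In check: yes, from the black bishop on b6.
Legal moves: Kxb6, Ka6, Kb5, Kb4, Ka4, Rxb6.
Count: 6.

6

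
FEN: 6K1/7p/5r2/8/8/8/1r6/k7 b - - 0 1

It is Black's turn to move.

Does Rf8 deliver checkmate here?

no

After Rf8: white king on g8; in check: yes, from the black rook on f8.
White has 3 legal replies: Kxf8, Kxh7, Kg7.
In check but a legal move exists → not checkmate.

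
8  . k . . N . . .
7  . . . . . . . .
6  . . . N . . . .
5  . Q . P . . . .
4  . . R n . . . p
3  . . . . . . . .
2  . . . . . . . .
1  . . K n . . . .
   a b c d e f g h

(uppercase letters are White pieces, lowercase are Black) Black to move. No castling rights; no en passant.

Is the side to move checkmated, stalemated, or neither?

neither

Black to move; black king on b8.
In check: yes, from the white queen on b5.
King squares — a7: available; b7: attacked by Qb5; c7: attacked by Rc4; a8: available; c8: attacked by Rc4.
Legal moves for Black: Ka8, Ka7, Nxb5.
Black is in check but has 3 legal moves → neither.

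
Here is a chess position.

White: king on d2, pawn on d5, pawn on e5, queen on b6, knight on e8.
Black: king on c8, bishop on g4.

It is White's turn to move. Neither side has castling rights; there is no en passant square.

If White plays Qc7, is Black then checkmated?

yes

After Qc7: black king on c8; in check: yes, from the white queen on c7.
King squares — b7: attacked by Qc7; c7: attacked by Ne8; d7: attacked by Qc7; b8: attacked by Qc7; d8: attacked by Qc7.
Black has no legal moves → checkmate.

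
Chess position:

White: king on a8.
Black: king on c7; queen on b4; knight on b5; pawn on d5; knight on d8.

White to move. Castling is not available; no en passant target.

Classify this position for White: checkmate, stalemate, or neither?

White to move; white king on a8.
In check: no.
King squares — a7: attacked by Nb5; b7: attacked by Kc7; b8: attacked by Kc7.
Legal moves for White: none.
Not in check and no legal moves → stalemate.

stalemate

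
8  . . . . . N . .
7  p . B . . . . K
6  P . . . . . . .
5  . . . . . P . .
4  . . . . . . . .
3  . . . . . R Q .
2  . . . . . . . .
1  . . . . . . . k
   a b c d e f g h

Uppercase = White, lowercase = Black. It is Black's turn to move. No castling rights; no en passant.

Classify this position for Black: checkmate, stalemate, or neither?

stalemate

Black to move; black king on h1.
In check: no.
King squares — g1: attacked by Qg3; g2: attacked by Qg3; h2: attacked by Qg3.
Legal moves for Black: none.
Not in check and no legal moves → stalemate.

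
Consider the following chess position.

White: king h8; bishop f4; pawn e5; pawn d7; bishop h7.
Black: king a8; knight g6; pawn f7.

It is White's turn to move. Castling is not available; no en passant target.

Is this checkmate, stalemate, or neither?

neither

White to move; white king on h8.
In check: yes, from the black knight on g6.
King squares — g7: available; h7: own bishop; g8: available.
Legal moves for White: Kg8, Kg7, Bxg6.
White is in check but has 3 legal moves → neither.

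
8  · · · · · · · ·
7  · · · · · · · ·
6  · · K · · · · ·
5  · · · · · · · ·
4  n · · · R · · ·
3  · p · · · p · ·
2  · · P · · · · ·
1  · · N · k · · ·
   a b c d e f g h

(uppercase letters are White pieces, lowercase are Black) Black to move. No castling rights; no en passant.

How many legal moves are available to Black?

Black to move; king on e1.
In check: yes, from the white rook on e4.
Legal moves: Kf2, Kd2, Kf1, Kd1.
Count: 4.

4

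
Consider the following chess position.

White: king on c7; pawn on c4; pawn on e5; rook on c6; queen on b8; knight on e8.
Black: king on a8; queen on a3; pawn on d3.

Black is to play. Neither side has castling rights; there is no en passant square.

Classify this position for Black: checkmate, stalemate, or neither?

Black to move; black king on a8.
In check: yes, from the white queen on b8.
King squares — a7: attacked by Qb8; b7: attacked by Kc7; b8: attacked by Kc7.
Legal moves for Black: none.
In check with no legal moves → checkmate.

checkmate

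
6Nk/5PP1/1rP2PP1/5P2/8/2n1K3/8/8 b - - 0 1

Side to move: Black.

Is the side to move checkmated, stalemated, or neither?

checkmate

Black to move; black king on h8.
In check: yes, from the white pawn on g7.
King squares — g7: attacked by Pf6; h7: attacked by Pg6; g8: attacked by Pf7.
Legal moves for Black: none.
In check with no legal moves → checkmate.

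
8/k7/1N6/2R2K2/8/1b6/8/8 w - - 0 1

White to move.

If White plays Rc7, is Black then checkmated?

After Rc7: black king on a7; in check: yes, from the white rook on c7.
Black has 3 legal replies: Kb8, Kxb6, Ka6.
In check but a legal move exists → not checkmate.

no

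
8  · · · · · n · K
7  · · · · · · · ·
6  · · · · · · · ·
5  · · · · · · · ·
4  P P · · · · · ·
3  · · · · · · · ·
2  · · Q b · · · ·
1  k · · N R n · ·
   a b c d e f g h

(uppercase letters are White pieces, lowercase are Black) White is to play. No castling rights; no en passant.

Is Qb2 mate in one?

yes

After Qb2: black king on a1; in check: yes, from the white queen on b2.
King squares — b1: attacked by Qb2; a2: attacked by Qb2; b2: attacked by Nd1.
Black has no legal moves → checkmate.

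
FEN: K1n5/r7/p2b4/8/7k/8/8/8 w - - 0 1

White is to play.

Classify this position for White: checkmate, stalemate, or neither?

White to move; white king on a8.
In check: yes, from the black rook on a7.
King squares — a7: attacked by Nc8; b7: attacked by Ra7; b8: attacked by Bd6.
Legal moves for White: none.
In check with no legal moves → checkmate.

checkmate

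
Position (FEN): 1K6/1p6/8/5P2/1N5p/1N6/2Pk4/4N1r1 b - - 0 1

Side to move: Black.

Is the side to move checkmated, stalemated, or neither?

Black to move; black king on d2.
In check: yes, from the white knight on b3.
Legal moves for Black: Ke3, Kc3, Ke2, Kxe1, Kd1.
Black is in check but has 5 legal moves → neither.

neither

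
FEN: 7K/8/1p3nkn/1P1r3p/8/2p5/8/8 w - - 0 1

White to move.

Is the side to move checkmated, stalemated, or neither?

stalemate

White to move; white king on h8.
In check: no.
King squares — g7: attacked by Kg6; h7: attacked by Nf6; g8: attacked by Nf6.
Legal moves for White: none.
Not in check and no legal moves → stalemate.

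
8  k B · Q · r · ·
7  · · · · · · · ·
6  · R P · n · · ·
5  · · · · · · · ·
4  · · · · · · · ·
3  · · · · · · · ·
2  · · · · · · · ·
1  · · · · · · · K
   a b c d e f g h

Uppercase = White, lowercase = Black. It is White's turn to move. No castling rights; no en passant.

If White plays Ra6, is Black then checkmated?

yes

After Ra6: black king on a8; in check: yes, from the white rook on a6.
King squares — a7: attacked by Ra6; b7: attacked by Pc6; b8: attacked by Qd8.
Black has no legal moves → checkmate.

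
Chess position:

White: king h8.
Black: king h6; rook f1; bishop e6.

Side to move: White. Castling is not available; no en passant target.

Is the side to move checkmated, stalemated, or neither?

White to move; white king on h8.
In check: no.
King squares — g7: attacked by Kh6; h7: attacked by Kh6; g8: attacked by Be6.
Legal moves for White: none.
Not in check and no legal moves → stalemate.

stalemate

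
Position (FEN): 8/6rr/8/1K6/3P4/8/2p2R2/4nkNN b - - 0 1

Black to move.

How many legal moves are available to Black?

Black to move; king on f1.
In check: yes, from the white rook on f2.
Legal moves: Kxg1.
Count: 1.

1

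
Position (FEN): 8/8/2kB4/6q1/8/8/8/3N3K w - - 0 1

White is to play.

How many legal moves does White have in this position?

White to move; king on h1.
In check: no.
Legal moves: Bf8, Bb8, Be7, Bc7, Be5, Bc5, Bf4, Bb4, Bg3, Ba3, Bh2, Kh2, Ne3, Nc3, Nf2, Nb2.
Count: 16.

16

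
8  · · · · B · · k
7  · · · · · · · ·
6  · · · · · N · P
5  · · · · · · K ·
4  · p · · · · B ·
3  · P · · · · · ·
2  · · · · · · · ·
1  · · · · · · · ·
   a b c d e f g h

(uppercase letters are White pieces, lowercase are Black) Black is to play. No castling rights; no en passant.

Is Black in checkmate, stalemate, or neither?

stalemate

Black to move; black king on h8.
In check: no.
King squares — g7: attacked by Ph6; h7: attacked by Nf6; g8: attacked by Nf6.
Legal moves for Black: none.
Not in check and no legal moves → stalemate.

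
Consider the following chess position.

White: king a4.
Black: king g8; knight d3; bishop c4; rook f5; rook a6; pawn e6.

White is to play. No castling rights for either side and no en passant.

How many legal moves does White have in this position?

White to move; king on a4.
In check: yes, from the black rook on a6.
Legal moves: none.
Count: 0.

0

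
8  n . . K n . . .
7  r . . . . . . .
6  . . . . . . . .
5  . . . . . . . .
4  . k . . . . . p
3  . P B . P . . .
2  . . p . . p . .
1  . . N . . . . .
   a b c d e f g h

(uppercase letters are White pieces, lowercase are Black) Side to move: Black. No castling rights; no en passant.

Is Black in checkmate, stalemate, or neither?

Black to move; black king on b4.
In check: yes, from the white bishop on c3.
King squares — a3: available; b3: attacked by Nc1; c3: available; a4: attacked by Pb3; c4: attacked by Pb3; a5: attacked by Bc3; b5: available; c5: available.
Legal moves for Black: Kc5, Kb5, Kxc3, Ka3.
Black is in check but has 4 legal moves → neither.

neither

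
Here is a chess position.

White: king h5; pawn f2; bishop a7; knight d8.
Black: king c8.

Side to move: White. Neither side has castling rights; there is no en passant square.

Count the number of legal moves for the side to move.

16

White to move; king on h5.
In check: no.
Legal moves: Nf7, Nb7, Ne6, Nc6, Bb8, Bb6, Bc5, Bd4, Be3, Kh6, Kg6, Kg5, Kh4, Kg4, f3, f4.
Count: 16.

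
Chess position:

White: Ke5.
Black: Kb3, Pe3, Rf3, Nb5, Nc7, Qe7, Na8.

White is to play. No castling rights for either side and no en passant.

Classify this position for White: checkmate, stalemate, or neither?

checkmate

White to move; white king on e5.
In check: yes, from the black queen on e7.
King squares — d4: attacked by Nb5; e4: attacked by Qe7; f4: attacked by Rf3; d5: attacked by Nc7; f5: attacked by Rf3; d6: attacked by Nb5; e6: attacked by Nc7; f6: attacked by Rf3.
Legal moves for White: none.
In check with no legal moves → checkmate.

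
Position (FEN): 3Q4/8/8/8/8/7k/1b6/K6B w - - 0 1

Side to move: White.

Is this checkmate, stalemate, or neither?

neither

White to move; white king on a1.
In check: yes, from the black bishop on b2.
King squares — b1: available; a2: available; b2: available.
Legal moves for White: Kxb2, Ka2, Kb1.
White is in check but has 3 legal moves → neither.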